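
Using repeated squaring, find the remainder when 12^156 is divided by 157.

12^1 ≡ 12 (mod 157)
12^2 ≡ 12^2 = 144 ≡ 144 (mod 157)
12^4 ≡ 144^2 = 20736 ≡ 12 (mod 157)
12^8 ≡ 12^2 = 144 ≡ 144 (mod 157)
12^16 ≡ 144^2 = 20736 ≡ 12 (mod 157)
12^32 ≡ 12^2 = 144 ≡ 144 (mod 157)
12^64 ≡ 144^2 = 20736 ≡ 12 (mod 157)
12^128 ≡ 12^2 = 144 ≡ 144 (mod 157)
156 = 128 + 16 + 8 + 4 in binary powers of 2.
So 12^156 ≡ 144 · 12 · 144 · 12 ≡ 1 (mod 157).
Since the result is 1, base 12 gives no evidence that 157 is composite.

1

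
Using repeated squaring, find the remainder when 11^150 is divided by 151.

11^1 ≡ 11 (mod 151)
11^2 ≡ 11^2 = 121 ≡ 121 (mod 151)
11^4 ≡ 121^2 = 14641 ≡ 145 (mod 151)
11^8 ≡ 145^2 = 21025 ≡ 36 (mod 151)
11^16 ≡ 36^2 = 1296 ≡ 88 (mod 151)
11^32 ≡ 88^2 = 7744 ≡ 43 (mod 151)
11^64 ≡ 43^2 = 1849 ≡ 37 (mod 151)
11^128 ≡ 37^2 = 1369 ≡ 10 (mod 151)
150 = 128 + 16 + 4 + 2 in binary powers of 2.
So 11^150 ≡ 10 · 88 · 145 · 121 ≡ 1 (mod 151).
Since the result is 1, base 11 gives no evidence that 151 is composite.

1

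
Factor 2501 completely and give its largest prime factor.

2501 = 41 · 61
61 is prime.
So 2501 = 41 · 61; the largest prime factor is 61.

61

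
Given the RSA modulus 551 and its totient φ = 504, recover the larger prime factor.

φ(n) = (p−1)(q−1) = n − (p+q) + 1, so p + q = 551 − 504 + 1 = 48.
p and q are the roots of t² − 48t + 551 = 0.
Discriminant: 48² − 4·551 = 2304 − 2204 = 100; √100 = 10.
q = (48 − 10)/2 = 19, p = (48 + 10)/2 = 29.
Check: 19 · 29 = 551.

29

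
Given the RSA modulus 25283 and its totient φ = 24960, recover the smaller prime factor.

φ(n) = (p−1)(q−1) = n − (p+q) + 1, so p + q = 25283 − 24960 + 1 = 324.
p and q are the roots of t² − 324t + 25283 = 0.
Discriminant: 324² − 4·25283 = 104976 − 101132 = 3844; √3844 = 62.
q = (324 − 62)/2 = 131, p = (324 + 62)/2 = 193.
Check: 131 · 193 = 25283.

131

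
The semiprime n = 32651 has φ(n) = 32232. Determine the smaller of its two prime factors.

103

φ(n) = (p−1)(q−1) = n − (p+q) + 1, so p + q = 32651 − 32232 + 1 = 420.
p and q are the roots of t² − 420t + 32651 = 0.
Discriminant: 420² − 4·32651 = 176400 − 130604 = 45796; √45796 = 214.
q = (420 − 214)/2 = 103, p = (420 + 214)/2 = 317.
Check: 103 · 317 = 32651.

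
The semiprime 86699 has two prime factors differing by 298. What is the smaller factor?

181

Since p = q + 298, we have 86699 = q(q + 298), so q² + 298q − 86699 = 0.
Discriminant: 298² + 4·86699 = 88804 + 346796 = 435600; √435600 = 660.
q = (−298 + 660)/2 = 181, and p = q + 298 = 479.
Check: 181 · 479 = 86699.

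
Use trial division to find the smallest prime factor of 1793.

1793 is odd.
Digit sum 20, not divisible by 3.
Ends in 3: not divisible by 5.
7: 1793 = 7·256 + 1
11: 1793 = 11·163

11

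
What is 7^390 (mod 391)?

7^1 ≡ 7 (mod 391)
7^2 ≡ 7^2 = 49 ≡ 49 (mod 391)
7^4 ≡ 49^2 = 2401 ≡ 55 (mod 391)
7^8 ≡ 55^2 = 3025 ≡ 288 (mod 391)
7^16 ≡ 288^2 = 82944 ≡ 52 (mod 391)
7^32 ≡ 52^2 = 2704 ≡ 358 (mod 391)
7^64 ≡ 358^2 = 128164 ≡ 307 (mod 391)
7^128 ≡ 307^2 = 94249 ≡ 18 (mod 391)
7^256 ≡ 18^2 = 324 ≡ 324 (mod 391)
390 = 256 + 128 + 4 + 2 in binary powers of 2.
So 7^390 ≡ 324 · 18 · 55 · 49 ≡ 213 (mod 391).
Since 213 ≠ 1, base 7 is a Fermat witness: 391 is composite.

213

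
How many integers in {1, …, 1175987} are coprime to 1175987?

Factor: 1175987 = 47 · 131 · 191.
φ(1175987) = (47−1) · (131−1) · (191−1) = 46 · 130 · 190 = 1136200.

1136200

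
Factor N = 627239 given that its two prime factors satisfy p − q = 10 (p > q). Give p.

797

Since p = q + 10, we have 627239 = q(q + 10), so q² + 10q − 627239 = 0.
Discriminant: 10² + 4·627239 = 100 + 2508956 = 2509056; √2509056 = 1584.
q = (−10 + 1584)/2 = 787, and p = q + 10 = 797.
Check: 787 · 797 = 627239.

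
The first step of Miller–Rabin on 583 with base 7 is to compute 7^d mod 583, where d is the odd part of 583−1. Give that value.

271

583 − 1 = 582 = 2^1 · 291, so d = 291.
7^1 ≡ 7 (mod 583)
7^2 ≡ 7^2 = 49 ≡ 49 (mod 583)
7^4 ≡ 49^2 = 2401 ≡ 69 (mod 583)
7^8 ≡ 69^2 = 4761 ≡ 97 (mod 583)
7^16 ≡ 97^2 = 9409 ≡ 81 (mod 583)
7^32 ≡ 81^2 = 6561 ≡ 148 (mod 583)
7^64 ≡ 148^2 = 21904 ≡ 333 (mod 583)
7^128 ≡ 333^2 = 110889 ≡ 119 (mod 583)
7^256 ≡ 119^2 = 14161 ≡ 169 (mod 583)
291 = 256 + 32 + 2 + 1 in binary powers of 2.
So 7^291 ≡ 169 · 148 · 49 · 7 ≡ 271 (mod 583).
Squaring chain: 271; never reaches −1, so base 7 is a Miller–Rabin witness that 583 is composite.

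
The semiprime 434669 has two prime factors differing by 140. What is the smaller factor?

593

Since p = q + 140, we have 434669 = q(q + 140), so q² + 140q − 434669 = 0.
Discriminant: 140² + 4·434669 = 19600 + 1738676 = 1758276; √1758276 = 1326.
q = (−140 + 1326)/2 = 593, and p = q + 140 = 733.
Check: 593 · 733 = 434669.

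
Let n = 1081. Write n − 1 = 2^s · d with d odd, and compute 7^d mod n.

1081 − 1 = 1080 = 2^3 · 135, so d = 135.
7^1 ≡ 7 (mod 1081)
7^2 ≡ 7^2 = 49 ≡ 49 (mod 1081)
7^4 ≡ 49^2 = 2401 ≡ 239 (mod 1081)
7^8 ≡ 239^2 = 57121 ≡ 909 (mod 1081)
7^16 ≡ 909^2 = 826281 ≡ 397 (mod 1081)
7^32 ≡ 397^2 = 157609 ≡ 864 (mod 1081)
7^64 ≡ 864^2 = 746496 ≡ 606 (mod 1081)
7^128 ≡ 606^2 = 367236 ≡ 777 (mod 1081)
135 = 128 + 4 + 2 + 1 in binary powers of 2.
So 7^135 ≡ 777 · 239 · 49 · 7 ≡ 366 (mod 1081).
Squaring chain: 366 → 993 → 177; never reaches −1, so base 7 is a Miller–Rabin witness that 1081 is composite.

366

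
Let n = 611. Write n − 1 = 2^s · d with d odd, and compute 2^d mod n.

611 − 1 = 610 = 2^1 · 305, so d = 305.
2^1 ≡ 2 (mod 611)
2^2 ≡ 2^2 = 4 ≡ 4 (mod 611)
2^4 ≡ 4^2 = 16 ≡ 16 (mod 611)
2^8 ≡ 16^2 = 256 ≡ 256 (mod 611)
2^16 ≡ 256^2 = 65536 ≡ 159 (mod 611)
2^32 ≡ 159^2 = 25281 ≡ 230 (mod 611)
2^64 ≡ 230^2 = 52900 ≡ 354 (mod 611)
2^128 ≡ 354^2 = 125316 ≡ 61 (mod 611)
2^256 ≡ 61^2 = 3721 ≡ 55 (mod 611)
305 = 256 + 32 + 16 + 1 in binary powers of 2.
So 2^305 ≡ 55 · 230 · 159 · 2 ≡ 487 (mod 611).
Squaring chain: 487; never reaches −1, so base 2 is a Miller–Rabin witness that 611 is composite.

487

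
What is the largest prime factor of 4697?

61

4697 = 7 · 671
671 = 11 · 61
61 is prime.
So 4697 = 7 · 11 · 61; the largest prime factor is 61.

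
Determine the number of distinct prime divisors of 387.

387 = 3^2 · 43
387 = 3^2 · 43, which has 2 distinct prime factors.

2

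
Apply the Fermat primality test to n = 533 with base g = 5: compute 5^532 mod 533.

508

5^1 ≡ 5 (mod 533)
5^2 ≡ 5^2 = 25 ≡ 25 (mod 533)
5^4 ≡ 25^2 = 625 ≡ 92 (mod 533)
5^8 ≡ 92^2 = 8464 ≡ 469 (mod 533)
5^16 ≡ 469^2 = 219961 ≡ 365 (mod 533)
5^32 ≡ 365^2 = 133225 ≡ 508 (mod 533)
5^64 ≡ 508^2 = 258064 ≡ 92 (mod 533)
5^128 ≡ 92^2 = 8464 ≡ 469 (mod 533)
5^256 ≡ 469^2 = 219961 ≡ 365 (mod 533)
5^512 ≡ 365^2 = 133225 ≡ 508 (mod 533)
532 = 512 + 16 + 4 in binary powers of 2.
So 5^532 ≡ 508 · 365 · 92 ≡ 508 (mod 533).
Since 508 ≠ 1, base 5 is a Fermat witness: 533 is composite.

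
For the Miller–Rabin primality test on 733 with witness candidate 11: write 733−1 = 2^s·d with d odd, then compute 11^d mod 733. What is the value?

353

733 − 1 = 732 = 2^2 · 183, so d = 183.
11^1 ≡ 11 (mod 733)
11^2 ≡ 11^2 = 121 ≡ 121 (mod 733)
11^4 ≡ 121^2 = 14641 ≡ 714 (mod 733)
11^8 ≡ 714^2 = 509796 ≡ 361 (mod 733)
11^16 ≡ 361^2 = 130321 ≡ 580 (mod 733)
11^32 ≡ 580^2 = 336400 ≡ 686 (mod 733)
11^64 ≡ 686^2 = 470596 ≡ 10 (mod 733)
11^128 ≡ 10^2 = 100 ≡ 100 (mod 733)
183 = 128 + 32 + 16 + 4 + 2 + 1 in binary powers of 2.
So 11^183 ≡ 100 · 686 · 580 · 714 · 121 · 11 ≡ 353 (mod 733).
Squaring chain: 353 → 732; reaches −1, so base 11 does not prove 733 composite.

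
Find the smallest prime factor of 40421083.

83

40421083 is odd.
Digit sum 22, not divisible by 3.
Ends in 3: not divisible by 5.
7: 40421083 = 7·5774440 + 3
11: 40421083 = 11·3674643 + 10
13: 40421083 = 13·3109314 + 1
17: 40421083 = 17·2377710 + 13
19: 40421083 = 19·2127425 + 8
23: 40421083 = 23·1757438 + 9
29: 40421083 = 29·1393830 + 13
31: 40421083 = 31·1303905 + 28
37: 40421083 = 37·1092461 + 26
41: 40421083 = 41·985880 + 3
43: 40421083 = 43·940025 + 8
47: 40421083 = 47·860023 + 2
53: 40421083 = 53·762661 + 50
59: 40421083 = 59·685103 + 6
61: 40421083 = 61·662640 + 43
67: 40421083 = 67·603299 + 50
71: 40421083 = 71·569311 + 2
73: 40421083 = 73·553713 + 34
79: 40421083 = 79·511659 + 22
83: 40421083 = 83·487001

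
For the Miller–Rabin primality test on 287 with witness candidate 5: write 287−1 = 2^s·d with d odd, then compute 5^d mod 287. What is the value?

287 − 1 = 286 = 2^1 · 143, so d = 143.
5^1 ≡ 5 (mod 287)
5^2 ≡ 5^2 = 25 ≡ 25 (mod 287)
5^4 ≡ 25^2 = 625 ≡ 51 (mod 287)
5^8 ≡ 51^2 = 2601 ≡ 18 (mod 287)
5^16 ≡ 18^2 = 324 ≡ 37 (mod 287)
5^32 ≡ 37^2 = 1369 ≡ 221 (mod 287)
5^64 ≡ 221^2 = 48841 ≡ 51 (mod 287)
5^128 ≡ 51^2 = 2601 ≡ 18 (mod 287)
143 = 128 + 8 + 4 + 2 + 1 in binary powers of 2.
So 5^143 ≡ 18 · 18 · 51 · 25 · 5 ≡ 248 (mod 287).
Squaring chain: 248; never reaches −1, so base 5 is a Miller–Rabin witness that 287 is composite.

248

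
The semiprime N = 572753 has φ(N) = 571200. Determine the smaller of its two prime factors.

φ(n) = (p−1)(q−1) = n − (p+q) + 1, so p + q = 572753 − 571200 + 1 = 1554.
p and q are the roots of t² − 1554t + 572753 = 0.
Discriminant: 1554² − 4·572753 = 2414916 − 2291012 = 123904; √123904 = 352.
q = (1554 − 352)/2 = 601, p = (1554 + 352)/2 = 953.
Check: 601 · 953 = 572753.

601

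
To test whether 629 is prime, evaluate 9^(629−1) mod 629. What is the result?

9^1 ≡ 9 (mod 629)
9^2 ≡ 9^2 = 81 ≡ 81 (mod 629)
9^4 ≡ 81^2 = 6561 ≡ 271 (mod 629)
9^8 ≡ 271^2 = 73441 ≡ 477 (mod 629)
9^16 ≡ 477^2 = 227529 ≡ 460 (mod 629)
9^32 ≡ 460^2 = 211600 ≡ 256 (mod 629)
9^64 ≡ 256^2 = 65536 ≡ 120 (mod 629)
9^128 ≡ 120^2 = 14400 ≡ 562 (mod 629)
9^256 ≡ 562^2 = 315844 ≡ 86 (mod 629)
9^512 ≡ 86^2 = 7396 ≡ 477 (mod 629)
628 = 512 + 64 + 32 + 16 + 4 in binary powers of 2.
So 9^628 ≡ 477 · 120 · 256 · 460 · 271 ≡ 16 (mod 629).
Since 16 ≠ 1, base 9 is a Fermat witness: 629 is composite.

16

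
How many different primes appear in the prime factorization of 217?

217 = 7 · 31
217 = 7 · 31, which has 2 distinct prime factors.

2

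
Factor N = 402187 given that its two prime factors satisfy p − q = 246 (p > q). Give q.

523

Since p = q + 246, we have 402187 = q(q + 246), so q² + 246q − 402187 = 0.
Discriminant: 246² + 4·402187 = 60516 + 1608748 = 1669264; √1669264 = 1292.
q = (−246 + 1292)/2 = 523, and p = q + 246 = 769.
Check: 523 · 769 = 402187.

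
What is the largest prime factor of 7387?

89

7387 = 83 · 89
89 is prime.
So 7387 = 83 · 89; the largest prime factor is 89.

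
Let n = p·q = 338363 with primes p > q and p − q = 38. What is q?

Since p = q + 38, we have 338363 = q(q + 38), so q² + 38q − 338363 = 0.
Discriminant: 38² + 4·338363 = 1444 + 1353452 = 1354896; √1354896 = 1164.
q = (−38 + 1164)/2 = 563, and p = q + 38 = 601.
Check: 563 · 601 = 338363.

563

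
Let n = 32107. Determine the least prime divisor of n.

97

32107 is odd.
Digit sum 13, not divisible by 3.
Ends in 7: not divisible by 5.
7: 32107 = 7·4586 + 5
11: 32107 = 11·2918 + 9
13: 32107 = 13·2469 + 10
17: 32107 = 17·1888 + 11
19: 32107 = 19·1689 + 16
23: 32107 = 23·1395 + 22
29: 32107 = 29·1107 + 4
31: 32107 = 31·1035 + 22
37: 32107 = 37·867 + 28
41: 32107 = 41·783 + 4
43: 32107 = 43·746 + 29
47: 32107 = 47·683 + 6
53: 32107 = 53·605 + 42
59: 32107 = 59·544 + 11
61: 32107 = 61·526 + 21
67: 32107 = 67·479 + 14
71: 32107 = 71·452 + 15
73: 32107 = 73·439 + 60
79: 32107 = 79·406 + 33
83: 32107 = 83·386 + 69
89: 32107 = 89·360 + 67
97: 32107 = 97·331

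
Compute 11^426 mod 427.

11^1 ≡ 11 (mod 427)
11^2 ≡ 11^2 = 121 ≡ 121 (mod 427)
11^4 ≡ 121^2 = 14641 ≡ 123 (mod 427)
11^8 ≡ 123^2 = 15129 ≡ 184 (mod 427)
11^16 ≡ 184^2 = 33856 ≡ 123 (mod 427)
11^32 ≡ 123^2 = 15129 ≡ 184 (mod 427)
11^64 ≡ 184^2 = 33856 ≡ 123 (mod 427)
11^128 ≡ 123^2 = 15129 ≡ 184 (mod 427)
11^256 ≡ 184^2 = 33856 ≡ 123 (mod 427)
426 = 256 + 128 + 32 + 8 + 2 in binary powers of 2.
So 11^426 ≡ 123 · 184 · 184 · 184 · 121 ≡ 365 (mod 427).
Since 365 ≠ 1, base 11 is a Fermat witness: 427 is composite.

365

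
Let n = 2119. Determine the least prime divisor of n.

2119 is odd.
Digit sum 13, not divisible by 3.
Ends in 9: not divisible by 5.
7: 2119 = 7·302 + 5
11: 2119 = 11·192 + 7
13: 2119 = 13·163

13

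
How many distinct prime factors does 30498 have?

30498 = 2 · 15249
15249 = 3 · 5083
5083 = 13 · 391
391 = 17 · 23
30498 = 2 · 3 · 13 · 17 · 23, which has 5 distinct prime factors.

5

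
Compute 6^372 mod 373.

1

6^1 ≡ 6 (mod 373)
6^2 ≡ 6^2 = 36 ≡ 36 (mod 373)
6^4 ≡ 36^2 = 1296 ≡ 177 (mod 373)
6^8 ≡ 177^2 = 31329 ≡ 370 (mod 373)
6^16 ≡ 370^2 = 136900 ≡ 9 (mod 373)
6^32 ≡ 9^2 = 81 ≡ 81 (mod 373)
6^64 ≡ 81^2 = 6561 ≡ 220 (mod 373)
6^128 ≡ 220^2 = 48400 ≡ 283 (mod 373)
6^256 ≡ 283^2 = 80089 ≡ 267 (mod 373)
372 = 256 + 64 + 32 + 16 + 4 in binary powers of 2.
So 6^372 ≡ 267 · 220 · 81 · 9 · 177 ≡ 1 (mod 373).
Since the result is 1, base 6 gives no evidence that 373 is composite.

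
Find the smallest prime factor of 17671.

41

17671 is odd.
Digit sum 22, not divisible by 3.
Ends in 1: not divisible by 5.
7: 17671 = 7·2524 + 3
11: 17671 = 11·1606 + 5
13: 17671 = 13·1359 + 4
17: 17671 = 17·1039 + 8
19: 17671 = 19·930 + 1
23: 17671 = 23·768 + 7
29: 17671 = 29·609 + 10
31: 17671 = 31·570 + 1
37: 17671 = 37·477 + 22
41: 17671 = 41·431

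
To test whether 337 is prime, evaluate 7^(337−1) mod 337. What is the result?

7^1 ≡ 7 (mod 337)
7^2 ≡ 7^2 = 49 ≡ 49 (mod 337)
7^4 ≡ 49^2 = 2401 ≡ 42 (mod 337)
7^8 ≡ 42^2 = 1764 ≡ 79 (mod 337)
7^16 ≡ 79^2 = 6241 ≡ 175 (mod 337)
7^32 ≡ 175^2 = 30625 ≡ 295 (mod 337)
7^64 ≡ 295^2 = 87025 ≡ 79 (mod 337)
7^128 ≡ 79^2 = 6241 ≡ 175 (mod 337)
7^256 ≡ 175^2 = 30625 ≡ 295 (mod 337)
336 = 256 + 64 + 16 in binary powers of 2.
So 7^336 ≡ 295 · 79 · 175 ≡ 1 (mod 337).
Since the result is 1, base 7 gives no evidence that 337 is composite.

1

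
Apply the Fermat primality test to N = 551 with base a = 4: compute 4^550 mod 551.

517

4^1 ≡ 4 (mod 551)
4^2 ≡ 4^2 = 16 ≡ 16 (mod 551)
4^4 ≡ 16^2 = 256 ≡ 256 (mod 551)
4^8 ≡ 256^2 = 65536 ≡ 518 (mod 551)
4^16 ≡ 518^2 = 268324 ≡ 538 (mod 551)
4^32 ≡ 538^2 = 289444 ≡ 169 (mod 551)
4^64 ≡ 169^2 = 28561 ≡ 460 (mod 551)
4^128 ≡ 460^2 = 211600 ≡ 16 (mod 551)
4^256 ≡ 16^2 = 256 ≡ 256 (mod 551)
4^512 ≡ 256^2 = 65536 ≡ 518 (mod 551)
550 = 512 + 32 + 4 + 2 in binary powers of 2.
So 4^550 ≡ 518 · 169 · 256 · 16 ≡ 517 (mod 551).
Since 517 ≠ 1, base 4 is a Fermat witness: 551 is composite.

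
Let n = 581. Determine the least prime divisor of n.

581 is odd.
Digit sum 14, not divisible by 3.
Ends in 1: not divisible by 5.
7: 581 = 7·83

7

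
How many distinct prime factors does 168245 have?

168245 = 5 · 33649
33649 = 7 · 4807
4807 = 11 · 437
437 = 19 · 23
168245 = 5 · 7 · 11 · 19 · 23, which has 5 distinct prime factors.

5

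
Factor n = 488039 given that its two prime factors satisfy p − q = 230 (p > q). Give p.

Since p = q + 230, we have 488039 = q(q + 230), so q² + 230q − 488039 = 0.
Discriminant: 230² + 4·488039 = 52900 + 1952156 = 2005056; √2005056 = 1416.
q = (−230 + 1416)/2 = 593, and p = q + 230 = 823.
Check: 593 · 823 = 488039.

823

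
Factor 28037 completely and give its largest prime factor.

28037 = 23 · 1219
1219 = 23 · 53
53 is prime.
So 28037 = 23^2 · 53; the largest prime factor is 53.

53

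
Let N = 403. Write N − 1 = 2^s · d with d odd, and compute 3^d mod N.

170

403 − 1 = 402 = 2^1 · 201, so d = 201.
3^1 ≡ 3 (mod 403)
3^2 ≡ 3^2 = 9 ≡ 9 (mod 403)
3^4 ≡ 9^2 = 81 ≡ 81 (mod 403)
3^8 ≡ 81^2 = 6561 ≡ 113 (mod 403)
3^16 ≡ 113^2 = 12769 ≡ 276 (mod 403)
3^32 ≡ 276^2 = 76176 ≡ 9 (mod 403)
3^64 ≡ 9^2 = 81 ≡ 81 (mod 403)
3^128 ≡ 81^2 = 6561 ≡ 113 (mod 403)
201 = 128 + 64 + 8 + 1 in binary powers of 2.
So 3^201 ≡ 113 · 81 · 113 · 3 ≡ 170 (mod 403).
Squaring chain: 170; never reaches −1, so base 3 is a Miller–Rabin witness that 403 is composite.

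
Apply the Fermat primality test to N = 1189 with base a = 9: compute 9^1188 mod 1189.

9^1 ≡ 9 (mod 1189)
9^2 ≡ 9^2 = 81 ≡ 81 (mod 1189)
9^4 ≡ 81^2 = 6561 ≡ 616 (mod 1189)
9^8 ≡ 616^2 = 379456 ≡ 165 (mod 1189)
9^16 ≡ 165^2 = 27225 ≡ 1067 (mod 1189)
9^32 ≡ 1067^2 = 1138489 ≡ 616 (mod 1189)
9^64 ≡ 616^2 = 379456 ≡ 165 (mod 1189)
9^128 ≡ 165^2 = 27225 ≡ 1067 (mod 1189)
9^256 ≡ 1067^2 = 1138489 ≡ 616 (mod 1189)
9^512 ≡ 616^2 = 379456 ≡ 165 (mod 1189)
9^1024 ≡ 165^2 = 27225 ≡ 1067 (mod 1189)
1188 = 1024 + 128 + 32 + 4 in binary powers of 2.
So 9^1188 ≡ 1067 · 1067 · 616 · 616 ≡ 575 (mod 1189).
Since 575 ≠ 1, base 9 is a Fermat witness: 1189 is composite.

575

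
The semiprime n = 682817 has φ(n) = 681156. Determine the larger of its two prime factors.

919

φ(n) = (p−1)(q−1) = n − (p+q) + 1, so p + q = 682817 − 681156 + 1 = 1662.
p and q are the roots of t² − 1662t + 682817 = 0.
Discriminant: 1662² − 4·682817 = 2762244 − 2731268 = 30976; √30976 = 176.
q = (1662 − 176)/2 = 743, p = (1662 + 176)/2 = 919.
Check: 743 · 919 = 682817.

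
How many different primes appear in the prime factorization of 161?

161 = 7 · 23
161 = 7 · 23, which has 2 distinct prime factors.

2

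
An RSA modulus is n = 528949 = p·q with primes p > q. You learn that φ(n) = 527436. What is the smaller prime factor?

φ(n) = (p−1)(q−1) = n − (p+q) + 1, so p + q = 528949 − 527436 + 1 = 1514.
p and q are the roots of t² − 1514t + 528949 = 0.
Discriminant: 1514² − 4·528949 = 2292196 − 2115796 = 176400; √176400 = 420.
q = (1514 − 420)/2 = 547, p = (1514 + 420)/2 = 967.
Check: 547 · 967 = 528949.

547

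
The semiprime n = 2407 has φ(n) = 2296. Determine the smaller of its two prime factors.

φ(n) = (p−1)(q−1) = n − (p+q) + 1, so p + q = 2407 − 2296 + 1 = 112.
p and q are the roots of t² − 112t + 2407 = 0.
Discriminant: 112² − 4·2407 = 12544 − 9628 = 2916; √2916 = 54.
q = (112 − 54)/2 = 29, p = (112 + 54)/2 = 83.
Check: 29 · 83 = 2407.

29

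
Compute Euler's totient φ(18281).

18000

Factor: 18281 = 101 · 181.
φ(18281) = (101−1) · (181−1) = 100 · 180 = 18000.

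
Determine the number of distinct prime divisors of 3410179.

3410179 = 37^2 · 2491
2491 = 47 · 53
3410179 = 37^2 · 47 · 53, which has 3 distinct prime factors.

3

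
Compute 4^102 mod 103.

4^1 ≡ 4 (mod 103)
4^2 ≡ 4^2 = 16 ≡ 16 (mod 103)
4^4 ≡ 16^2 = 256 ≡ 50 (mod 103)
4^8 ≡ 50^2 = 2500 ≡ 28 (mod 103)
4^16 ≡ 28^2 = 784 ≡ 63 (mod 103)
4^32 ≡ 63^2 = 3969 ≡ 55 (mod 103)
4^64 ≡ 55^2 = 3025 ≡ 38 (mod 103)
102 = 64 + 32 + 4 + 2 in binary powers of 2.
So 4^102 ≡ 38 · 55 · 50 · 16 ≡ 1 (mod 103).
Since the result is 1, base 4 gives no evidence that 103 is composite.

1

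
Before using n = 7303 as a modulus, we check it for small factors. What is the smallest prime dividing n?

67

7303 is odd.
Digit sum 13, not divisible by 3.
Ends in 3: not divisible by 5.
7: 7303 = 7·1043 + 2
11: 7303 = 11·663 + 10
13: 7303 = 13·561 + 10
17: 7303 = 17·429 + 10
19: 7303 = 19·384 + 7
23: 7303 = 23·317 + 12
29: 7303 = 29·251 + 24
31: 7303 = 31·235 + 18
37: 7303 = 37·197 + 14
41: 7303 = 41·178 + 5
43: 7303 = 43·169 + 36
47: 7303 = 47·155 + 18
53: 7303 = 53·137 + 42
59: 7303 = 59·123 + 46
61: 7303 = 61·119 + 44
67: 7303 = 67·109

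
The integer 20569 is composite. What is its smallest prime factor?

20569 is odd.
Digit sum 22, not divisible by 3.
Ends in 9: not divisible by 5.
7: 20569 = 7·2938 + 3
11: 20569 = 11·1869 + 10
13: 20569 = 13·1582 + 3
17: 20569 = 17·1209 + 16
19: 20569 = 19·1082 + 11
23: 20569 = 23·894 + 7
29: 20569 = 29·709 + 8
31: 20569 = 31·663 + 16
37: 20569 = 37·555 + 34
41: 20569 = 41·501 + 28
43: 20569 = 43·478 + 15
47: 20569 = 47·437 + 30
53: 20569 = 53·388 + 5
59: 20569 = 59·348 + 37
61: 20569 = 61·337 + 12
67: 20569 = 67·307

67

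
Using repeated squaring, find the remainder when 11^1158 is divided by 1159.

11^1 ≡ 11 (mod 1159)
11^2 ≡ 11^2 = 121 ≡ 121 (mod 1159)
11^4 ≡ 121^2 = 14641 ≡ 733 (mod 1159)
11^8 ≡ 733^2 = 537289 ≡ 672 (mod 1159)
11^16 ≡ 672^2 = 451584 ≡ 733 (mod 1159)
11^32 ≡ 733^2 = 537289 ≡ 672 (mod 1159)
11^64 ≡ 672^2 = 451584 ≡ 733 (mod 1159)
11^128 ≡ 733^2 = 537289 ≡ 672 (mod 1159)
11^256 ≡ 672^2 = 451584 ≡ 733 (mod 1159)
11^512 ≡ 733^2 = 537289 ≡ 672 (mod 1159)
11^1024 ≡ 672^2 = 451584 ≡ 733 (mod 1159)
1158 = 1024 + 128 + 4 + 2 in binary powers of 2.
So 11^1158 ≡ 733 · 672 · 733 · 121 ≡ 609 (mod 1159).
Since 609 ≠ 1, base 11 is a Fermat witness: 1159 is composite.

609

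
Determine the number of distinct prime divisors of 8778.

5

8778 = 2 · 4389
4389 = 3 · 1463
1463 = 7 · 209
209 = 11 · 19
8778 = 2 · 3 · 7 · 11 · 19, which has 5 distinct prime factors.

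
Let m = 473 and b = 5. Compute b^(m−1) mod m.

5^1 ≡ 5 (mod 473)
5^2 ≡ 5^2 = 25 ≡ 25 (mod 473)
5^4 ≡ 25^2 = 625 ≡ 152 (mod 473)
5^8 ≡ 152^2 = 23104 ≡ 400 (mod 473)
5^16 ≡ 400^2 = 160000 ≡ 126 (mod 473)
5^32 ≡ 126^2 = 15876 ≡ 267 (mod 473)
5^64 ≡ 267^2 = 71289 ≡ 339 (mod 473)
5^128 ≡ 339^2 = 114921 ≡ 455 (mod 473)
5^256 ≡ 455^2 = 207025 ≡ 324 (mod 473)
472 = 256 + 128 + 64 + 16 + 8 in binary powers of 2.
So 5^472 ≡ 324 · 455 · 339 · 126 · 400 ≡ 454 (mod 473).
Since 454 ≠ 1, base 5 is a Fermat witness: 473 is composite.

454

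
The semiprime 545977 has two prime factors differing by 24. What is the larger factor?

Since p = q + 24, we have 545977 = q(q + 24), so q² + 24q − 545977 = 0.
Discriminant: 24² + 4·545977 = 576 + 2183908 = 2184484; √2184484 = 1478.
q = (−24 + 1478)/2 = 727, and p = q + 24 = 751.
Check: 727 · 751 = 545977.

751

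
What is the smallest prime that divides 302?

302 is even: 2 divides it.

2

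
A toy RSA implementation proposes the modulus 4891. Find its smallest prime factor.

67

4891 is odd.
Digit sum 22, not divisible by 3.
Ends in 1: not divisible by 5.
7: 4891 = 7·698 + 5
11: 4891 = 11·444 + 7
13: 4891 = 13·376 + 3
17: 4891 = 17·287 + 12
19: 4891 = 19·257 + 8
23: 4891 = 23·212 + 15
29: 4891 = 29·168 + 19
31: 4891 = 31·157 + 24
37: 4891 = 37·132 + 7
41: 4891 = 41·119 + 12
43: 4891 = 43·113 + 32
47: 4891 = 47·104 + 3
53: 4891 = 53·92 + 15
59: 4891 = 59·82 + 53
61: 4891 = 61·80 + 11
67: 4891 = 67·73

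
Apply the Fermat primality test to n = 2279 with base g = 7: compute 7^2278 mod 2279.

7^1 ≡ 7 (mod 2279)
7^2 ≡ 7^2 = 49 ≡ 49 (mod 2279)
7^4 ≡ 49^2 = 2401 ≡ 122 (mod 2279)
7^8 ≡ 122^2 = 14884 ≡ 1210 (mod 2279)
7^16 ≡ 1210^2 = 1464100 ≡ 982 (mod 2279)
7^32 ≡ 982^2 = 964324 ≡ 307 (mod 2279)
7^64 ≡ 307^2 = 94249 ≡ 810 (mod 2279)
7^128 ≡ 810^2 = 656100 ≡ 2027 (mod 2279)
7^256 ≡ 2027^2 = 4108729 ≡ 1971 (mod 2279)
7^512 ≡ 1971^2 = 3884841 ≡ 1425 (mod 2279)
7^1024 ≡ 1425^2 = 2030625 ≡ 36 (mod 2279)
7^2048 ≡ 36^2 = 1296 ≡ 1296 (mod 2279)
2278 = 2048 + 128 + 64 + 32 + 4 + 2 in binary powers of 2.
So 7^2278 ≡ 1296 · 2027 · 810 · 307 · 122 · 49 ≡ 982 (mod 2279).
Since 982 ≠ 1, base 7 is a Fermat witness: 2279 is composite.

982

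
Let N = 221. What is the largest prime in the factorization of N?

17

221 = 13 · 17
17 is prime.
So 221 = 13 · 17; the largest prime factor is 17.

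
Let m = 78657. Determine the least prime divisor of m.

78657 is odd.
Digit sum 33, divisible by 3.

3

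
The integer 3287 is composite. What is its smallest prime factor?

3287 is odd.
Digit sum 20, not divisible by 3.
Ends in 7: not divisible by 5.
7: 3287 = 7·469 + 4
11: 3287 = 11·298 + 9
13: 3287 = 13·252 + 11
17: 3287 = 17·193 + 6
19: 3287 = 19·173

19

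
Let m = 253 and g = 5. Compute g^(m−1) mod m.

5^1 ≡ 5 (mod 253)
5^2 ≡ 5^2 = 25 ≡ 25 (mod 253)
5^4 ≡ 25^2 = 625 ≡ 119 (mod 253)
5^8 ≡ 119^2 = 14161 ≡ 246 (mod 253)
5^16 ≡ 246^2 = 60516 ≡ 49 (mod 253)
5^32 ≡ 49^2 = 2401 ≡ 124 (mod 253)
5^64 ≡ 124^2 = 15376 ≡ 196 (mod 253)
5^128 ≡ 196^2 = 38416 ≡ 213 (mod 253)
252 = 128 + 64 + 32 + 16 + 8 + 4 in binary powers of 2.
So 5^252 ≡ 213 · 196 · 124 · 49 · 246 · 119 ≡ 124 (mod 253).
Since 124 ≠ 1, base 5 is a Fermat witness: 253 is composite.

124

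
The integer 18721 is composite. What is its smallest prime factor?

18721 is odd.
Digit sum 19, not divisible by 3.
Ends in 1: not divisible by 5.
7: 18721 = 7·2674 + 3
11: 18721 = 11·1701 + 10
13: 18721 = 13·1440 + 1
17: 18721 = 17·1101 + 4
19: 18721 = 19·985 + 6
23: 18721 = 23·813 + 22
29: 18721 = 29·645 + 16
31: 18721 = 31·603 + 28
37: 18721 = 37·505 + 36
41: 18721 = 41·456 + 25
43: 18721 = 43·435 + 16
47: 18721 = 47·398 + 15
53: 18721 = 53·353 + 12
59: 18721 = 59·317 + 18
61: 18721 = 61·306 + 55
67: 18721 = 67·279 + 28
71: 18721 = 71·263 + 48
73: 18721 = 73·256 + 33
79: 18721 = 79·236 + 77
83: 18721 = 83·225 + 46
89: 18721 = 89·210 + 31
97: 18721 = 97·193

97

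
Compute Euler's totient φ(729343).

Factor: 729343 = 73 · 97 · 103.
φ(729343) = (73−1) · (97−1) · (103−1) = 72 · 96 · 102 = 705024.

705024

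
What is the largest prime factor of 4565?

4565 = 5 · 913
913 = 11 · 83
83 is prime.
So 4565 = 5 · 11 · 83; the largest prime factor is 83.

83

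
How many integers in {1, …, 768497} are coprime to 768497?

Factor: 768497 = 47 · 83 · 197.
φ(768497) = (47−1) · (83−1) · (197−1) = 46 · 82 · 196 = 739312.

739312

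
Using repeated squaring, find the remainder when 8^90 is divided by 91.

8^1 ≡ 8 (mod 91)
8^2 ≡ 8^2 = 64 ≡ 64 (mod 91)
8^4 ≡ 64^2 = 4096 ≡ 1 (mod 91)
8^8 ≡ 1^2 = 1 ≡ 1 (mod 91)
8^16 ≡ 1^2 = 1 ≡ 1 (mod 91)
8^32 ≡ 1^2 = 1 ≡ 1 (mod 91)
8^64 ≡ 1^2 = 1 ≡ 1 (mod 91)
90 = 64 + 16 + 8 + 2 in binary powers of 2.
So 8^90 ≡ 1 · 1 · 1 · 64 ≡ 64 (mod 91).
Since 64 ≠ 1, base 8 is a Fermat witness: 91 is composite.

64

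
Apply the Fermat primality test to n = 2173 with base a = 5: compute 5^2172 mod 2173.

1369

5^1 ≡ 5 (mod 2173)
5^2 ≡ 5^2 = 25 ≡ 25 (mod 2173)
5^4 ≡ 25^2 = 625 ≡ 625 (mod 2173)
5^8 ≡ 625^2 = 390625 ≡ 1658 (mod 2173)
5^16 ≡ 1658^2 = 2748964 ≡ 119 (mod 2173)
5^32 ≡ 119^2 = 14161 ≡ 1123 (mod 2173)
5^64 ≡ 1123^2 = 1261129 ≡ 789 (mod 2173)
5^128 ≡ 789^2 = 622521 ≡ 1043 (mod 2173)
5^256 ≡ 1043^2 = 1087849 ≡ 1349 (mod 2173)
5^512 ≡ 1349^2 = 1819801 ≡ 1000 (mod 2173)
5^1024 ≡ 1000^2 = 1000000 ≡ 420 (mod 2173)
5^2048 ≡ 420^2 = 176400 ≡ 387 (mod 2173)
2172 = 2048 + 64 + 32 + 16 + 8 + 4 in binary powers of 2.
So 5^2172 ≡ 387 · 789 · 1123 · 119 · 1658 · 625 ≡ 1369 (mod 2173).
Since 1369 ≠ 1, base 5 is a Fermat witness: 2173 is composite.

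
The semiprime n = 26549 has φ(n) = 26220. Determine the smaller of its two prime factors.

φ(n) = (p−1)(q−1) = n − (p+q) + 1, so p + q = 26549 − 26220 + 1 = 330.
p and q are the roots of t² − 330t + 26549 = 0.
Discriminant: 330² − 4·26549 = 108900 − 106196 = 2704; √2704 = 52.
q = (330 − 52)/2 = 139, p = (330 + 52)/2 = 191.
Check: 139 · 191 = 26549.

139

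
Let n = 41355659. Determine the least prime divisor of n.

41355659 is odd.
Digit sum 38, not divisible by 3.
Ends in 9: not divisible by 5.
7: 41355659 = 7·5907951 + 2
11: 41355659 = 11·3759605 + 4
13: 41355659 = 13·3181204 + 7
17: 41355659 = 17·2432685 + 14
19: 41355659 = 19·2176613 + 12
23: 41355659 = 23·1798072 + 3
29: 41355659 = 29·1426057 + 6
31: 41355659 = 31·1334053 + 16
37: 41355659 = 37·1117720 + 19
41: 41355659 = 41·1008674 + 25
43: 41355659 = 43·961759 + 22
47: 41355659 = 47·879907 + 30
53: 41355659 = 53·780295 + 24
59: 41355659 = 59·700943 + 22
61: 41355659 = 61·677961 + 38
67: 41355659 = 67·617248 + 43
71: 41355659 = 71·582474 + 5
73: 41355659 = 73·566515 + 64
79: 41355659 = 79·523489 + 28
83: 41355659 = 83·498260 + 79
89: 41355659 = 89·464670 + 29
97: 41355659 = 97·426347

97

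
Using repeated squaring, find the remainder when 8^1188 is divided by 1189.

836

8^1 ≡ 8 (mod 1189)
8^2 ≡ 8^2 = 64 ≡ 64 (mod 1189)
8^4 ≡ 64^2 = 4096 ≡ 529 (mod 1189)
8^8 ≡ 529^2 = 279841 ≡ 426 (mod 1189)
8^16 ≡ 426^2 = 181476 ≡ 748 (mod 1189)
8^32 ≡ 748^2 = 559504 ≡ 674 (mod 1189)
8^64 ≡ 674^2 = 454276 ≡ 78 (mod 1189)
8^128 ≡ 78^2 = 6084 ≡ 139 (mod 1189)
8^256 ≡ 139^2 = 19321 ≡ 297 (mod 1189)
8^512 ≡ 297^2 = 88209 ≡ 223 (mod 1189)
8^1024 ≡ 223^2 = 49729 ≡ 980 (mod 1189)
1188 = 1024 + 128 + 32 + 4 in binary powers of 2.
So 8^1188 ≡ 980 · 139 · 674 · 529 ≡ 836 (mod 1189).
Since 836 ≠ 1, base 8 is a Fermat witness: 1189 is composite.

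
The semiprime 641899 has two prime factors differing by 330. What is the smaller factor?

Since p = q + 330, we have 641899 = q(q + 330), so q² + 330q − 641899 = 0.
Discriminant: 330² + 4·641899 = 108900 + 2567596 = 2676496; √2676496 = 1636.
q = (−330 + 1636)/2 = 653, and p = q + 330 = 983.
Check: 653 · 983 = 641899.

653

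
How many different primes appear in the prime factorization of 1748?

3

1748 = 2^2 · 437
437 = 19 · 23
1748 = 2^2 · 19 · 23, which has 3 distinct prime factors.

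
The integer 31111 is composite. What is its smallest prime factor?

53

31111 is odd.
Digit sum 7, not divisible by 3.
Ends in 1: not divisible by 5.
7: 31111 = 7·4444 + 3
11: 31111 = 11·2828 + 3
13: 31111 = 13·2393 + 2
17: 31111 = 17·1830 + 1
19: 31111 = 19·1637 + 8
23: 31111 = 23·1352 + 15
29: 31111 = 29·1072 + 23
31: 31111 = 31·1003 + 18
37: 31111 = 37·840 + 31
41: 31111 = 41·758 + 33
43: 31111 = 43·723 + 22
47: 31111 = 47·661 + 44
53: 31111 = 53·587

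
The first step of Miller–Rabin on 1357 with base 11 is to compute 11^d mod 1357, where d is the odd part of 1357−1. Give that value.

1357 − 1 = 1356 = 2^2 · 339, so d = 339.
11^1 ≡ 11 (mod 1357)
11^2 ≡ 11^2 = 121 ≡ 121 (mod 1357)
11^4 ≡ 121^2 = 14641 ≡ 1071 (mod 1357)
11^8 ≡ 1071^2 = 1147041 ≡ 376 (mod 1357)
11^16 ≡ 376^2 = 141376 ≡ 248 (mod 1357)
11^32 ≡ 248^2 = 61504 ≡ 439 (mod 1357)
11^64 ≡ 439^2 = 192721 ≡ 27 (mod 1357)
11^128 ≡ 27^2 = 729 ≡ 729 (mod 1357)
11^256 ≡ 729^2 = 531441 ≡ 854 (mod 1357)
339 = 256 + 64 + 16 + 2 + 1 in binary powers of 2.
So 11^339 ≡ 854 · 27 · 248 · 121 · 11 ≡ 364 (mod 1357).
Squaring chain: 364 → 867; never reaches −1, so base 11 is a Miller–Rabin witness that 1357 is composite.

364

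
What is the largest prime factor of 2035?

2035 = 5 · 407
407 = 11 · 37
37 is prime.
So 2035 = 5 · 11 · 37; the largest prime factor is 37.

37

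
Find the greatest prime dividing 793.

793 = 13 · 61
61 is prime.
So 793 = 13 · 61; the largest prime factor is 61.

61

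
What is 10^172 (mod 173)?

1

10^1 ≡ 10 (mod 173)
10^2 ≡ 10^2 = 100 ≡ 100 (mod 173)
10^4 ≡ 100^2 = 10000 ≡ 139 (mod 173)
10^8 ≡ 139^2 = 19321 ≡ 118 (mod 173)
10^16 ≡ 118^2 = 13924 ≡ 84 (mod 173)
10^32 ≡ 84^2 = 7056 ≡ 136 (mod 173)
10^64 ≡ 136^2 = 18496 ≡ 158 (mod 173)
10^128 ≡ 158^2 = 24964 ≡ 52 (mod 173)
172 = 128 + 32 + 8 + 4 in binary powers of 2.
So 10^172 ≡ 52 · 136 · 118 · 139 ≡ 1 (mod 173).
Since the result is 1, base 10 gives no evidence that 173 is composite.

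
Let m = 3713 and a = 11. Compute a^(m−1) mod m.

11^1 ≡ 11 (mod 3713)
11^2 ≡ 11^2 = 121 ≡ 121 (mod 3713)
11^4 ≡ 121^2 = 14641 ≡ 3502 (mod 3713)
11^8 ≡ 3502^2 = 12264004 ≡ 3678 (mod 3713)
11^16 ≡ 3678^2 = 13527684 ≡ 1225 (mod 3713)
11^32 ≡ 1225^2 = 1500625 ≡ 573 (mod 3713)
11^64 ≡ 573^2 = 328329 ≡ 1585 (mod 3713)
11^128 ≡ 1585^2 = 2512225 ≡ 2237 (mod 3713)
11^256 ≡ 2237^2 = 5004169 ≡ 2758 (mod 3713)
11^512 ≡ 2758^2 = 7606564 ≡ 2340 (mod 3713)
11^1024 ≡ 2340^2 = 5475600 ≡ 2638 (mod 3713)
11^2048 ≡ 2638^2 = 6959044 ≡ 882 (mod 3713)
3712 = 2048 + 1024 + 512 + 128 in binary powers of 2.
So 11^3712 ≡ 882 · 2638 · 2340 · 2237 ≡ 2453 (mod 3713).
Since 2453 ≠ 1, base 11 is a Fermat witness: 3713 is composite.

2453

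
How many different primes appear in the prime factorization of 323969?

323969 = 17^2 · 1121
1121 = 19 · 59
323969 = 17^2 · 19 · 59, which has 3 distinct prime factors.

3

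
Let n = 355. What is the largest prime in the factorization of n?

71

355 = 5 · 71
71 is prime.
So 355 = 5 · 71; the largest prime factor is 71.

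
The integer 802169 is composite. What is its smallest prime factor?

29

802169 is odd.
Digit sum 26, not divisible by 3.
Ends in 9: not divisible by 5.
7: 802169 = 7·114595 + 4
11: 802169 = 11·72924 + 5
13: 802169 = 13·61705 + 4
17: 802169 = 17·47186 + 7
19: 802169 = 19·42219 + 8
23: 802169 = 23·34876 + 21
29: 802169 = 29·27661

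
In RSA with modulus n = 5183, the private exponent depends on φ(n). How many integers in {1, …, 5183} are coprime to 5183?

Factor: 5183 = 71 · 73.
φ(5183) = (71−1) · (73−1) = 70 · 72 = 5040.

5040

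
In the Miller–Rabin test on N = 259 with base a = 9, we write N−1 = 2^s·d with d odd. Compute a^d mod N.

259 − 1 = 258 = 2^1 · 129, so d = 129.
9^1 ≡ 9 (mod 259)
9^2 ≡ 9^2 = 81 ≡ 81 (mod 259)
9^4 ≡ 81^2 = 6561 ≡ 86 (mod 259)
9^8 ≡ 86^2 = 7396 ≡ 144 (mod 259)
9^16 ≡ 144^2 = 20736 ≡ 16 (mod 259)
9^32 ≡ 16^2 = 256 ≡ 256 (mod 259)
9^64 ≡ 256^2 = 65536 ≡ 9 (mod 259)
9^128 ≡ 9^2 = 81 ≡ 81 (mod 259)
129 = 128 + 1 in binary powers of 2.
So 9^129 ≡ 81 · 9 ≡ 211 (mod 259).
Squaring chain: 211; never reaches −1, so base 9 is a Miller–Rabin witness that 259 is composite.

211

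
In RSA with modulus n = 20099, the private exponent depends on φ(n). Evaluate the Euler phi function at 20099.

Factor: 20099 = 101 · 199.
φ(20099) = (101−1) · (199−1) = 100 · 198 = 19800.

19800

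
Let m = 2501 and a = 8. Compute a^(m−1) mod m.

8^1 ≡ 8 (mod 2501)
8^2 ≡ 8^2 = 64 ≡ 64 (mod 2501)
8^4 ≡ 64^2 = 4096 ≡ 1595 (mod 2501)
8^8 ≡ 1595^2 = 2544025 ≡ 508 (mod 2501)
8^16 ≡ 508^2 = 258064 ≡ 461 (mod 2501)
8^32 ≡ 461^2 = 212521 ≡ 2437 (mod 2501)
8^64 ≡ 2437^2 = 5938969 ≡ 1595 (mod 2501)
8^128 ≡ 1595^2 = 2544025 ≡ 508 (mod 2501)
8^256 ≡ 508^2 = 258064 ≡ 461 (mod 2501)
8^512 ≡ 461^2 = 212521 ≡ 2437 (mod 2501)
8^1024 ≡ 2437^2 = 5938969 ≡ 1595 (mod 2501)
8^2048 ≡ 1595^2 = 2544025 ≡ 508 (mod 2501)
2500 = 2048 + 256 + 128 + 64 + 4 in binary powers of 2.
So 8^2500 ≡ 508 · 461 · 508 · 1595 · 1595 ≡ 1 (mod 2501).
Since the result is 1, base 8 gives no evidence that 2501 is composite.

1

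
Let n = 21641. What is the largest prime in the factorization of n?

67

21641 = 17 · 1273
1273 = 19 · 67
67 is prime.
So 21641 = 17 · 19 · 67; the largest prime factor is 67.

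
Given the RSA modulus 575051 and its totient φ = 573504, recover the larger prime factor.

φ(n) = (p−1)(q−1) = n − (p+q) + 1, so p + q = 575051 − 573504 + 1 = 1548.
p and q are the roots of t² − 1548t + 575051 = 0.
Discriminant: 1548² − 4·575051 = 2396304 − 2300204 = 96100; √96100 = 310.
q = (1548 − 310)/2 = 619, p = (1548 + 310)/2 = 929.
Check: 619 · 929 = 575051.

929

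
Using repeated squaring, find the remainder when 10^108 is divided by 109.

10^1 ≡ 10 (mod 109)
10^2 ≡ 10^2 = 100 ≡ 100 (mod 109)
10^4 ≡ 100^2 = 10000 ≡ 81 (mod 109)
10^8 ≡ 81^2 = 6561 ≡ 21 (mod 109)
10^16 ≡ 21^2 = 441 ≡ 5 (mod 109)
10^32 ≡ 5^2 = 25 ≡ 25 (mod 109)
10^64 ≡ 25^2 = 625 ≡ 80 (mod 109)
108 = 64 + 32 + 8 + 4 in binary powers of 2.
So 10^108 ≡ 80 · 25 · 21 · 81 ≡ 1 (mod 109).
Since the result is 1, base 10 gives no evidence that 109 is composite.

1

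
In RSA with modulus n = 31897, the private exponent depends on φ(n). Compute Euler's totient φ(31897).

31540

Factor: 31897 = 167 · 191.
φ(31897) = (167−1) · (191−1) = 166 · 190 = 31540.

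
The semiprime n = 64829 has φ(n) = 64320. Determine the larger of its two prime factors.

φ(n) = (p−1)(q−1) = n − (p+q) + 1, so p + q = 64829 − 64320 + 1 = 510.
p and q are the roots of t² − 510t + 64829 = 0.
Discriminant: 510² − 4·64829 = 260100 − 259316 = 784; √784 = 28.
q = (510 − 28)/2 = 241, p = (510 + 28)/2 = 269.
Check: 241 · 269 = 64829.

269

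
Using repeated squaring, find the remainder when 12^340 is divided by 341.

56

12^1 ≡ 12 (mod 341)
12^2 ≡ 12^2 = 144 ≡ 144 (mod 341)
12^4 ≡ 144^2 = 20736 ≡ 276 (mod 341)
12^8 ≡ 276^2 = 76176 ≡ 133 (mod 341)
12^16 ≡ 133^2 = 17689 ≡ 298 (mod 341)
12^32 ≡ 298^2 = 88804 ≡ 144 (mod 341)
12^64 ≡ 144^2 = 20736 ≡ 276 (mod 341)
12^128 ≡ 276^2 = 76176 ≡ 133 (mod 341)
12^256 ≡ 133^2 = 17689 ≡ 298 (mod 341)
340 = 256 + 64 + 16 + 4 in binary powers of 2.
So 12^340 ≡ 298 · 276 · 298 · 276 ≡ 56 (mod 341).
Since 56 ≠ 1, base 12 is a Fermat witness: 341 is composite.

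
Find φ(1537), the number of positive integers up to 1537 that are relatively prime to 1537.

1456

Factor: 1537 = 29 · 53.
φ(1537) = (29−1) · (53−1) = 28 · 52 = 1456.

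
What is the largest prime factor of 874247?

89

874247 = 11 · 79477
79477 = 19 · 4183
4183 = 47 · 89
89 is prime.
So 874247 = 11 · 19 · 47 · 89; the largest prime factor is 89.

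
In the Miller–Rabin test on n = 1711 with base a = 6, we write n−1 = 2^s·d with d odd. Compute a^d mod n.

1711 − 1 = 1710 = 2^1 · 855, so d = 855.
6^1 ≡ 6 (mod 1711)
6^2 ≡ 6^2 = 36 ≡ 36 (mod 1711)
6^4 ≡ 36^2 = 1296 ≡ 1296 (mod 1711)
6^8 ≡ 1296^2 = 1679616 ≡ 1125 (mod 1711)
6^16 ≡ 1125^2 = 1265625 ≡ 1196 (mod 1711)
6^32 ≡ 1196^2 = 1430416 ≡ 20 (mod 1711)
6^64 ≡ 20^2 = 400 ≡ 400 (mod 1711)
6^128 ≡ 400^2 = 160000 ≡ 877 (mod 1711)
6^256 ≡ 877^2 = 769129 ≡ 890 (mod 1711)
6^512 ≡ 890^2 = 792100 ≡ 1618 (mod 1711)
855 = 512 + 256 + 64 + 16 + 4 + 2 + 1 in binary powers of 2.
So 6^855 ≡ 1618 · 890 · 400 · 1196 · 1296 · 36 · 6 ≡ 760 (mod 1711).
Squaring chain: 760; never reaches −1, so base 6 is a Miller–Rabin witness that 1711 is composite.

760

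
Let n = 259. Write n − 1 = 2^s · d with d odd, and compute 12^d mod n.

174

259 − 1 = 258 = 2^1 · 129, so d = 129.
12^1 ≡ 12 (mod 259)
12^2 ≡ 12^2 = 144 ≡ 144 (mod 259)
12^4 ≡ 144^2 = 20736 ≡ 16 (mod 259)
12^8 ≡ 16^2 = 256 ≡ 256 (mod 259)
12^16 ≡ 256^2 = 65536 ≡ 9 (mod 259)
12^32 ≡ 9^2 = 81 ≡ 81 (mod 259)
12^64 ≡ 81^2 = 6561 ≡ 86 (mod 259)
12^128 ≡ 86^2 = 7396 ≡ 144 (mod 259)
129 = 128 + 1 in binary powers of 2.
So 12^129 ≡ 144 · 12 ≡ 174 (mod 259).
Squaring chain: 174; never reaches −1, so base 12 is a Miller–Rabin witness that 259 is composite.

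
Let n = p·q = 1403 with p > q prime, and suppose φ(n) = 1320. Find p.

61

φ(n) = (p−1)(q−1) = n − (p+q) + 1, so p + q = 1403 − 1320 + 1 = 84.
p and q are the roots of t² − 84t + 1403 = 0.
Discriminant: 84² − 4·1403 = 7056 − 5612 = 1444; √1444 = 38.
q = (84 − 38)/2 = 23, p = (84 + 38)/2 = 61.
Check: 23 · 61 = 1403.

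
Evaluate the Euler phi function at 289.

Factor: 289 = 17^2.
φ(289) = 17^1·(17−1) = 272.

272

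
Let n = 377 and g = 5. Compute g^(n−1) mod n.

326

5^1 ≡ 5 (mod 377)
5^2 ≡ 5^2 = 25 ≡ 25 (mod 377)
5^4 ≡ 25^2 = 625 ≡ 248 (mod 377)
5^8 ≡ 248^2 = 61504 ≡ 53 (mod 377)
5^16 ≡ 53^2 = 2809 ≡ 170 (mod 377)
5^32 ≡ 170^2 = 28900 ≡ 248 (mod 377)
5^64 ≡ 248^2 = 61504 ≡ 53 (mod 377)
5^128 ≡ 53^2 = 2809 ≡ 170 (mod 377)
5^256 ≡ 170^2 = 28900 ≡ 248 (mod 377)
376 = 256 + 64 + 32 + 16 + 8 in binary powers of 2.
So 5^376 ≡ 248 · 53 · 248 · 170 · 53 ≡ 326 (mod 377).
Since 326 ≠ 1, base 5 is a Fermat witness: 377 is composite.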